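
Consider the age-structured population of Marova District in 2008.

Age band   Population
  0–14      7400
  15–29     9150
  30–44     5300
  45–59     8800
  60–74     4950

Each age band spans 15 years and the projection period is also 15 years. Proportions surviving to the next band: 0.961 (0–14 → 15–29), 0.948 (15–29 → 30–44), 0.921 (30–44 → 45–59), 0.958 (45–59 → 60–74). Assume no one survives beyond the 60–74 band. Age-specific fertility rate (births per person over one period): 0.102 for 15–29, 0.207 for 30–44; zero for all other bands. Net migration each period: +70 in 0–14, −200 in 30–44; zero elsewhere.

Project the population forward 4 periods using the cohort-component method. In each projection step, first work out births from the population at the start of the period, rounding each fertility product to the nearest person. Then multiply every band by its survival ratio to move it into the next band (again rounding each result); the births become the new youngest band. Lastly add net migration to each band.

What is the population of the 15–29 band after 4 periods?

[period 1]
Births: 9150 × 0.102 = 933, 5300 × 0.207 = 1097 ⇒ total 2030
15–29: 7400 × 0.961 = 7111
30–44: 9150 × 0.948 = 8674
45–59: 5300 × 0.921 = 4881
60–74: 8800 × 0.958 = 8430
Net migration: 0–14 + 70 → 2100; 30–44 − 200 → 8474
Population now: 0–14=2100, 15–29=7111, 30–44=8474, 45–59=4881, 60–74=8430
[period 2]
Births: 7111 × 0.102 = 725, 8474 × 0.207 = 1754 ⇒ total 2479
15–29: 2100 × 0.961 = 2018
30–44: 7111 × 0.948 = 6741
45–59: 8474 × 0.921 = 7805
60–74: 4881 × 0.958 = 4676
Net migration: 0–14 + 70 → 2549; 30–44 − 200 → 6541
Population now: 0–14=2549, 15–29=2018, 30–44=6541, 45–59=7805, 60–74=4676
[period 3]
Births: 2018 × 0.102 = 206, 6541 × 0.207 = 1354 ⇒ total 1560
15–29: 2549 × 0.961 = 2450
30–44: 2018 × 0.948 = 1913
45–59: 6541 × 0.921 = 6024
60–74: 7805 × 0.958 = 7477
Net migration: 0–14 + 70 → 1630; 30–44 − 200 → 1713
Population now: 0–14=1630, 15–29=2450, 30–44=1713, 45–59=6024, 60–74=7477
[period 4]
Births: 2450 × 0.102 = 250, 1713 × 0.207 = 355 ⇒ total 605
15–29: 1630 × 0.961 = 1566
30–44: 2450 × 0.948 = 2323
45–59: 1713 × 0.921 = 1578
60–74: 6024 × 0.958 = 5771
Net migration: 0–14 + 70 → 675; 30–44 − 200 → 2123
Population now: 0–14=675, 15–29=1566, 30–44=2123, 45–59=1578, 60–74=5771

1566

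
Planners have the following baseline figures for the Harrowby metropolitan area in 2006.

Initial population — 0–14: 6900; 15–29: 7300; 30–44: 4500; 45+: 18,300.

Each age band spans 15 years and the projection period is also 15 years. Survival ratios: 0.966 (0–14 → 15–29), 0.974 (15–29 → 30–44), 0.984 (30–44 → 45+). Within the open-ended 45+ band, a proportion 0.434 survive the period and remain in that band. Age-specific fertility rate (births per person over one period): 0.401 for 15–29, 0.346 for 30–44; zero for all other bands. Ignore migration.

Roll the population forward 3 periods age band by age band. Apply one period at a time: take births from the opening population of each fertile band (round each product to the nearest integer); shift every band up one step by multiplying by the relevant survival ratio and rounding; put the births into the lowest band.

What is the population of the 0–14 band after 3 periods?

Numbering the groups 1..4 from youngest to oldest:
After projecting period 1:
Births: 7300 × 0.401 = 2927  |  4500 × 0.346 = 1557 — total 4484
Group 2: 6900 × 0.966 = 6665
Group 3: 7300 × 0.974 = 7110
Group 4: 4500 × 0.984 + 18300 × 0.434 = 4428 + 7942 = 12370
Population now: 0–14=4484, 15–29=6665, 30–44=7110, 45+=12370
After projecting period 2:
Births: 6665 × 0.401 = 2673  |  7110 × 0.346 = 2460 — total 5133
Group 2: 4484 × 0.966 = 4332
Group 3: 6665 × 0.974 = 6492
Group 4: 7110 × 0.984 + 12370 × 0.434 = 6996 + 5369 = 12365
Population now: 0–14=5133, 15–29=4332, 30–44=6492, 45+=12365
After projecting period 3:
Births: 4332 × 0.401 = 1737  |  6492 × 0.346 = 2246 — total 3983
Group 2: 5133 × 0.966 = 4958
Group 3: 4332 × 0.974 = 4219
Group 4: 6492 × 0.984 + 12365 × 0.434 = 6388 + 5366 = 11754
Population now: 0–14=3983, 15–29=4958, 30–44=4219, 45+=11754

3983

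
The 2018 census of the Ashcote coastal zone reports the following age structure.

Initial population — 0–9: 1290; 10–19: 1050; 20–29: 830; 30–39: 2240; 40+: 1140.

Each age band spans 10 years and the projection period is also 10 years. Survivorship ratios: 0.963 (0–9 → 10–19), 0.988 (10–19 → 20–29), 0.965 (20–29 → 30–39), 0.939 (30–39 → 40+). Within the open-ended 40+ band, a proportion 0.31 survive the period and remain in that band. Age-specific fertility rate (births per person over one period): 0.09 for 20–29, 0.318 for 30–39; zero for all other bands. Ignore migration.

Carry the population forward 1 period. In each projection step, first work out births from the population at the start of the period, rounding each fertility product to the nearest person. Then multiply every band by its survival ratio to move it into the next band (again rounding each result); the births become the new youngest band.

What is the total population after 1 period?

6323

Call the groups 1 to 5, youngest first.
— Period 1 —
Births: 830 * 0.09 = 75 ; 2240 * 0.318 = 712 ⇒ total 787
Group 2: 1290 * 0.963 = 1242
Group 3: 1050 * 0.988 = 1037
Group 4: 830 * 0.965 = 801
Group 5: 2240 * 0.939 + 1140 * 0.31 = 2103 + 353 = 2456
Giving 787 / 1242 / 1037 / 801 / 2456.
Total after period 1: 787 + 1242 + 1037 + 801 + 2456 = 6323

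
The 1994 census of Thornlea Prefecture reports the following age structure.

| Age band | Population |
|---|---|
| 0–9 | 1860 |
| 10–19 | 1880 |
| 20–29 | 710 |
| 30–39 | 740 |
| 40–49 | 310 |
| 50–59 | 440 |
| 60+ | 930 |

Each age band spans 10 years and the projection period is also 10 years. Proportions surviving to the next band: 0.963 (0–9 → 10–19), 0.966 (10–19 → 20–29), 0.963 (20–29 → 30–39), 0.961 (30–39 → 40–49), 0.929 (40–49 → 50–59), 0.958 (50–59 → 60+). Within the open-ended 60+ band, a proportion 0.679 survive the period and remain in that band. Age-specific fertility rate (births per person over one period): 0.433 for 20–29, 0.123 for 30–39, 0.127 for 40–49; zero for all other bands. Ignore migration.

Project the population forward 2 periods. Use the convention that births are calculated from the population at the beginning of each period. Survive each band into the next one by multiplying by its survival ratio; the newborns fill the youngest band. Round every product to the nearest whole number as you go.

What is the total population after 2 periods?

(Groups numbered youngest = 1 to oldest = 7.)
[period 1]
Births: 710 × 0.433 = 307, 740 × 0.123 = 91, 310 × 0.127 = 39 → 437
Group 2: 1860 × 0.963 = 1791
Group 3: 1880 × 0.966 = 1816
Group 4: 710 × 0.963 = 684
Group 5: 740 × 0.961 = 711
Group 6: 310 × 0.929 = 288
Group 7: 440 × 0.958 + 930 × 0.679 = 422 + 631 = 1053
Giving 437 / 1791 / 1816 / 684 / 711 / 288 / 1053.
[period 2]
Births: 1816 × 0.433 = 786, 684 × 0.123 = 84, 711 × 0.127 = 90 → 960
Group 2: 437 × 0.963 = 421
Group 3: 1791 × 0.966 = 1730
Group 4: 1816 × 0.963 = 1749
Group 5: 684 × 0.961 = 657
Group 6: 711 × 0.929 = 661
Group 7: 288 × 0.958 + 1053 × 0.679 = 276 + 715 = 991
Giving 960 / 421 / 1730 / 1749 / 657 / 661 / 991.
Total after period 2: 960 + 421 + 1730 + 1749 + 657 + 661 + 991 = 7169

7169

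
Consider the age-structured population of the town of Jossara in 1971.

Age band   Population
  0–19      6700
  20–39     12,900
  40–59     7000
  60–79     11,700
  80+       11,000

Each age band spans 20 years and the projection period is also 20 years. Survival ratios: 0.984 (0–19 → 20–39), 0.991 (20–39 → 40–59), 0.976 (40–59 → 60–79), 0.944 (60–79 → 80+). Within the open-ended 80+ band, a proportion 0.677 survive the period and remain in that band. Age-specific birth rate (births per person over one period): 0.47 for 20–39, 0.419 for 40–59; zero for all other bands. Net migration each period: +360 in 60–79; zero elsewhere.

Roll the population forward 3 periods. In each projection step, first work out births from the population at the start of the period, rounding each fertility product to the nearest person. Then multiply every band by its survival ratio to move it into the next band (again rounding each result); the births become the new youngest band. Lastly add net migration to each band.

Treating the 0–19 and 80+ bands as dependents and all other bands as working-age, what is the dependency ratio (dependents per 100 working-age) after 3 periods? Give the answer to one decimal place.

134.7

Let band 1 be 0–19 through band 5 = 80+.
After projecting period 1:
Births: 12900 × 0.47 = 6063 ; 7000 × 0.419 = 2933 → total 8996
Band 2: 6700 × 0.984 = 6593
Band 3: 12900 × 0.991 = 12784
Band 4: 7000 × 0.976 = 6832
Band 5: 11700 × 0.944 + 11000 × 0.677 = 11045 + 7447 = 18492
Net migration: Band 4 + 360 → 7192
→ [8996, 6593, 12784, 7192, 18492]
After projecting period 2:
Births: 6593 × 0.47 = 3099 ; 12784 × 0.419 = 5356 → total 8455
Band 2: 8996 × 0.984 = 8852
Band 3: 6593 × 0.991 = 6534
Band 4: 12784 × 0.976 = 12477
Band 5: 7192 × 0.944 + 18492 × 0.677 = 6789 + 12519 = 19308
Net migration: Band 4 + 360 → 12837
→ [8455, 8852, 6534, 12837, 19308]
After projecting period 3:
Births: 8852 × 0.47 = 4160 ; 6534 × 0.419 = 2738 → total 6898
Band 2: 8455 × 0.984 = 8320
Band 3: 8852 × 0.991 = 8772
Band 4: 6534 × 0.976 = 6377
Band 5: 12837 × 0.944 + 19308 × 0.677 = 12118 + 13072 = 25190
Net migration: Band 4 + 360 → 6737
→ [6898, 8320, 8772, 6737, 25190]
Dependents (band 0–19 + band 80+) = 6898 + 25190 = 32088; working-age = 23829; ratio = 32088/23829 × 100 = 134.7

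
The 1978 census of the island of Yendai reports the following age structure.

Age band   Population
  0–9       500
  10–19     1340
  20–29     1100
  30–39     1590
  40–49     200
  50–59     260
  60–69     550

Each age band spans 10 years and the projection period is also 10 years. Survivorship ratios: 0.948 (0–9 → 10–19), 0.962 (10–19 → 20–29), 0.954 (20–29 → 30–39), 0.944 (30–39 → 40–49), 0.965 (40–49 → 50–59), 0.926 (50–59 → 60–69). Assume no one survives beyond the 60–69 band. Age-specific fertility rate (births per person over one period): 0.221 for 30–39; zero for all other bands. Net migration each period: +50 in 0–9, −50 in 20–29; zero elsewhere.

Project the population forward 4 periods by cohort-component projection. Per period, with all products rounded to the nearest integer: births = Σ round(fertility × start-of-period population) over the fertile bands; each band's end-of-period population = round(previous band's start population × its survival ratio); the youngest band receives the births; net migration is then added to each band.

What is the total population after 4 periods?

3265

After projecting period 1:
Births: 1590 * 0.221 = 351
10–19: 500 * 0.948 = 474
20–29: 1340 * 0.962 = 1289
30–39: 1100 * 0.954 = 1049
40–49: 1590 * 0.944 = 1501
50–59: 200 * 0.965 = 193
60–69: 260 * 0.926 = 241
Net migration: 0–9 + 50 → 401; 20–29 − 50 → 1239
→ [401, 474, 1239, 1049, 1501, 193, 241]
After projecting period 2:
Births: 1049 * 0.221 = 232
10–19: 401 * 0.948 = 380
20–29: 474 * 0.962 = 456
30–39: 1239 * 0.954 = 1182
40–49: 1049 * 0.944 = 990
50–59: 1501 * 0.965 = 1448
60–69: 193 * 0.926 = 179
Net migration: 0–9 + 50 → 282; 20–29 − 50 → 406
→ [282, 380, 406, 1182, 990, 1448, 179]
After projecting period 3:
Births: 1182 * 0.221 = 261
10–19: 282 * 0.948 = 267
20–29: 380 * 0.962 = 366
30–39: 406 * 0.954 = 387
40–49: 1182 * 0.944 = 1116
50–59: 990 * 0.965 = 955
60–69: 1448 * 0.926 = 1341
Net migration: 0–9 + 50 → 311; 20–29 − 50 → 316
→ [311, 267, 316, 387, 1116, 955, 1341]
After projecting period 4:
Births: 387 * 0.221 = 86
10–19: 311 * 0.948 = 295
20–29: 267 * 0.962 = 257
30–39: 316 * 0.954 = 301
40–49: 387 * 0.944 = 365
50–59: 1116 * 0.965 = 1077
60–69: 955 * 0.926 = 884
Net migration: 0–9 + 50 → 136; 20–29 − 50 → 207
→ [136, 295, 207, 301, 365, 1077, 884]
Total after period 4: 136 + 295 + 207 + 301 + 365 + 1077 + 884 = 3265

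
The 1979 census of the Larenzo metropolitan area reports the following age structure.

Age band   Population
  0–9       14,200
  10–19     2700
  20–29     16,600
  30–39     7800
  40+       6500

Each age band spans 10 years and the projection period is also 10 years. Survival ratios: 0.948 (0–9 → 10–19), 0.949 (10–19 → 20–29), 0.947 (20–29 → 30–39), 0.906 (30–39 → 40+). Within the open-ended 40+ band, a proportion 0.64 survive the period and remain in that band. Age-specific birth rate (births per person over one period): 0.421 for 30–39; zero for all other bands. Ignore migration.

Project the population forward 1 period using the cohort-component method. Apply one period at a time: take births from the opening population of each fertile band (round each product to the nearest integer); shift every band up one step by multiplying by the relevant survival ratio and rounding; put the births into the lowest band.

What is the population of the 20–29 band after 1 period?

— Period 1 —
Births: 7800 * 0.421 = 3284
10–19: 14200 * 0.948 = 13462
20–29: 2700 * 0.949 = 2562
30–39: 16600 * 0.947 = 15720
40+: 7800 * 0.906 + 6500 * 0.64 = 7067 + 4160 = 11227
Population now: 0–9=3284, 10–19=13462, 20–29=2562, 30–39=15720, 40+=11227

2562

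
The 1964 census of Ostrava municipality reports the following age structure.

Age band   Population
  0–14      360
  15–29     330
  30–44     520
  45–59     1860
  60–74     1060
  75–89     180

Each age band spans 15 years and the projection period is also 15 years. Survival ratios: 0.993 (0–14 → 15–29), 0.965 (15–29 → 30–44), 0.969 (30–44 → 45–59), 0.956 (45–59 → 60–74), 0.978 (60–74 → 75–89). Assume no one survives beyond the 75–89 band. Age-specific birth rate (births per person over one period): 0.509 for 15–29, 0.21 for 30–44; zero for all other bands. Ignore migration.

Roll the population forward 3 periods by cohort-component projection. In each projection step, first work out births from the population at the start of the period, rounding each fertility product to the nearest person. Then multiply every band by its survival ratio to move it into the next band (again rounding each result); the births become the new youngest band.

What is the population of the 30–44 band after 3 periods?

Numbering the groups 1..6 from youngest to oldest:
— Period 1 —
Births: 330 * 0.509 = 168 ; 520 * 0.21 = 109 — total 277
Group 2: 360 * 0.993 = 357
Group 3: 330 * 0.965 = 318
Group 4: 520 * 0.969 = 504
Group 5: 1860 * 0.956 = 1778
Group 6: 1060 * 0.978 = 1037
Giving 277 / 357 / 318 / 504 / 1778 / 1037.
— Period 2 —
Births: 357 * 0.509 = 182 ; 318 * 0.21 = 67 — total 249
Group 2: 277 * 0.993 = 275
Group 3: 357 * 0.965 = 345
Group 4: 318 * 0.969 = 308
Group 5: 504 * 0.956 = 482
Group 6: 1778 * 0.978 = 1739
Giving 249 / 275 / 345 / 308 / 482 / 1739.
— Period 3 —
Births: 275 * 0.509 = 140 ; 345 * 0.21 = 72 — total 212
Group 2: 249 * 0.993 = 247
Group 3: 275 * 0.965 = 265
Group 4: 345 * 0.969 = 334
Group 5: 308 * 0.956 = 294
Group 6: 482 * 0.978 = 471
Giving 212 / 247 / 265 / 334 / 294 / 471.

265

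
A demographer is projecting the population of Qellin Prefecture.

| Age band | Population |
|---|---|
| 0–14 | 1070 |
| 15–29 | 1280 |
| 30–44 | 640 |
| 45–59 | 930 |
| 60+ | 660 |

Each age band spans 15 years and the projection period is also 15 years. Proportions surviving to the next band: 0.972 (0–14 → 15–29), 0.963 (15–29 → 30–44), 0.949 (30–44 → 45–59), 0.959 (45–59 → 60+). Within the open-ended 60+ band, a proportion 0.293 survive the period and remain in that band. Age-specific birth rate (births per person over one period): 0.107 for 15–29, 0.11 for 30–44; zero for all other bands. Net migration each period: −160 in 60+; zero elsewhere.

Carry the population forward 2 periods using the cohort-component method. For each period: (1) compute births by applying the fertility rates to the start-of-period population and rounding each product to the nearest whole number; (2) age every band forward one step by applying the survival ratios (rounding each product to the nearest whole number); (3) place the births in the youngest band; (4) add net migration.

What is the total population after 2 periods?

After projecting period 1:
Births: 1280 * 0.107 = 137 ; 640 * 0.11 = 70 ⇒ total 207
15–29: 1070 * 0.972 = 1040
30–44: 1280 * 0.963 = 1233
45–59: 640 * 0.949 = 607
60+: 930 * 0.959 + 660 * 0.293 = 892 + 193 = 1085
Net migration: 60+ − 160 → 925
Giving 207 / 1040 / 1233 / 607 / 925.
After projecting period 2:
Births: 1040 * 0.107 = 111 ; 1233 * 0.11 = 136 ⇒ total 247
15–29: 207 * 0.972 = 201
30–44: 1040 * 0.963 = 1002
45–59: 1233 * 0.949 = 1170
60+: 607 * 0.959 + 925 * 0.293 = 582 + 271 = 853
Net migration: 60+ − 160 → 693
Giving 247 / 201 / 1002 / 1170 / 693.
Total after period 2: 247 + 201 + 1002 + 1170 + 693 = 3313

3313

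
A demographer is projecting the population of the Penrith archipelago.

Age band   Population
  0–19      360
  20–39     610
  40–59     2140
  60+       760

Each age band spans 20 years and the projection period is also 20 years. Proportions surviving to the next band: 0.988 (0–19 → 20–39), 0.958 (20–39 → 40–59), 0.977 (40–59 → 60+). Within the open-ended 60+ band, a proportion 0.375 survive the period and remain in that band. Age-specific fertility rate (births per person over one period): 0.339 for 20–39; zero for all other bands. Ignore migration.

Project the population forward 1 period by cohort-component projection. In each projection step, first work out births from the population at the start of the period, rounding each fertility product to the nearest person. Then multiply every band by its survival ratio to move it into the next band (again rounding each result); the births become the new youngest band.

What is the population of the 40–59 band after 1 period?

Call the groups 1 to 4, youngest first.
After projecting period 1:
Births: 610 * 0.339 = 207
Group 2: 360 * 0.988 = 356
Group 3: 610 * 0.958 = 584
Group 4: 2140 * 0.977 + 760 * 0.375 = 2091 + 285 = 2376
Population now: 0–19=207, 20–39=356, 40–59=584, 60+=2376

584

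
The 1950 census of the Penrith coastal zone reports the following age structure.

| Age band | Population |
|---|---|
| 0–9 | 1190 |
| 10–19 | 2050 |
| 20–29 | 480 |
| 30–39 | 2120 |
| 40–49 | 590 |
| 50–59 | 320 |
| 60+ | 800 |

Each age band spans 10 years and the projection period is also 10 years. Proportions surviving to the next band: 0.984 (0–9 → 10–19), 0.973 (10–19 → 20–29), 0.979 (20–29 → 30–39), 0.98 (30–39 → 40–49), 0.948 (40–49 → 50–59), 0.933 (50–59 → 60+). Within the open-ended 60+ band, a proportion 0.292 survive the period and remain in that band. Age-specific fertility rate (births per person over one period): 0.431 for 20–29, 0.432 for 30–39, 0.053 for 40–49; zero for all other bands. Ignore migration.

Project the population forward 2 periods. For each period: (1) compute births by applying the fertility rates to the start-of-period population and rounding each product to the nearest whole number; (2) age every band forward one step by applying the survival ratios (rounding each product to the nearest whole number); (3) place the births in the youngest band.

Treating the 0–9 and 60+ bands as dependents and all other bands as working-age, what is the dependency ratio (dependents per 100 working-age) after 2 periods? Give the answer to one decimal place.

Numbering the groups 1..7 from youngest to oldest:
[period 1]
Births: 480 × 0.431 = 207 ; 2120 × 0.432 = 916 ; 590 × 0.053 = 31 — total 1154
Group 2: 1190 × 0.984 = 1171
Group 3: 2050 × 0.973 = 1995
Group 4: 480 × 0.979 = 470
Group 5: 2120 × 0.98 = 2078
Group 6: 590 × 0.948 = 559
Group 7: 320 × 0.933 + 800 × 0.292 = 299 + 234 = 533
Population now: 0–9=1154, 10–19=1171, 20–29=1995, 30–39=470, 40–49=2078, 50–59=559, 60+=533
[period 2]
Births: 1995 × 0.431 = 860 ; 470 × 0.432 = 203 ; 2078 × 0.053 = 110 — total 1173
Group 2: 1154 × 0.984 = 1136
Group 3: 1171 × 0.973 = 1139
Group 4: 1995 × 0.979 = 1953
Group 5: 470 × 0.98 = 461
Group 6: 2078 × 0.948 = 1970
Group 7: 559 × 0.933 + 533 × 0.292 = 522 + 156 = 678
Population now: 0–9=1173, 10–19=1136, 20–29=1139, 30–39=1953, 40–49=461, 50–59=1970, 60+=678
Dependents (band 0–9 + band 60+) = 1173 + 678 = 1851; working-age = 6659; ratio = 1851/6659 × 100 = 27.8

27.8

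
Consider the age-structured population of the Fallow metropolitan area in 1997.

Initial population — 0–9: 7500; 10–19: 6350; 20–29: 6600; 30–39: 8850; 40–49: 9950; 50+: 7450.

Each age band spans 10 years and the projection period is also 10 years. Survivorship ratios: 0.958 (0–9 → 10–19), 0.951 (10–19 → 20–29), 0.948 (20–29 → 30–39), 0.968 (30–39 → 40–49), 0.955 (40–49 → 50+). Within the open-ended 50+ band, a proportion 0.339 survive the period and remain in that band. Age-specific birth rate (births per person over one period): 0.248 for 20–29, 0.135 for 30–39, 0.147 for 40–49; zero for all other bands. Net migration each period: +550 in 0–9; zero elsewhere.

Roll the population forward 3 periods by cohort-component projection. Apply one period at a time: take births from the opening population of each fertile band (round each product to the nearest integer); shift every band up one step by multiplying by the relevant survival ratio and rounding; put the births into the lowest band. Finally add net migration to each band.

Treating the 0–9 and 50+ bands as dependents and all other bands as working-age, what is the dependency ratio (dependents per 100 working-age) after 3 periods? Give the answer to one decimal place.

67.8

Period 1:
Births: 6600 * 0.248 = 1637 ; 8850 * 0.135 = 1195 ; 9950 * 0.147 = 1463 → total 4295
10–19: 7500 * 0.958 = 7185
20–29: 6350 * 0.951 = 6039
30–39: 6600 * 0.948 = 6257
40–49: 8850 * 0.968 = 8567
50+: 9950 * 0.955 + 7450 * 0.339 = 9502 + 2526 = 12028
Net migration: 0–9 + 550 → 4845
→ [4845, 7185, 6039, 6257, 8567, 12028]
Period 2:
Births: 6039 * 0.248 = 1498 ; 6257 * 0.135 = 845 ; 8567 * 0.147 = 1259 → total 3602
10–19: 4845 * 0.958 = 4642
20–29: 7185 * 0.951 = 6833
30–39: 6039 * 0.948 = 5725
40–49: 6257 * 0.968 = 6057
50+: 8567 * 0.955 + 12028 * 0.339 = 8181 + 4077 = 12258
Net migration: 0–9 + 550 → 4152
→ [4152, 4642, 6833, 5725, 6057, 12258]
Period 3:
Births: 6833 * 0.248 = 1695 ; 5725 * 0.135 = 773 ; 6057 * 0.147 = 890 → total 3358
10–19: 4152 * 0.958 = 3978
20–29: 4642 * 0.951 = 4415
30–39: 6833 * 0.948 = 6478
40–49: 5725 * 0.968 = 5542
50+: 6057 * 0.955 + 12258 * 0.339 = 5784 + 4155 = 9939
Net migration: 0–9 + 550 → 3908
→ [3908, 3978, 4415, 6478, 5542, 9939]
Dependents (band 0–9 + band 50+) = 3908 + 9939 = 13847; working-age = 20413; ratio = 13847/20413 × 100 = 67.8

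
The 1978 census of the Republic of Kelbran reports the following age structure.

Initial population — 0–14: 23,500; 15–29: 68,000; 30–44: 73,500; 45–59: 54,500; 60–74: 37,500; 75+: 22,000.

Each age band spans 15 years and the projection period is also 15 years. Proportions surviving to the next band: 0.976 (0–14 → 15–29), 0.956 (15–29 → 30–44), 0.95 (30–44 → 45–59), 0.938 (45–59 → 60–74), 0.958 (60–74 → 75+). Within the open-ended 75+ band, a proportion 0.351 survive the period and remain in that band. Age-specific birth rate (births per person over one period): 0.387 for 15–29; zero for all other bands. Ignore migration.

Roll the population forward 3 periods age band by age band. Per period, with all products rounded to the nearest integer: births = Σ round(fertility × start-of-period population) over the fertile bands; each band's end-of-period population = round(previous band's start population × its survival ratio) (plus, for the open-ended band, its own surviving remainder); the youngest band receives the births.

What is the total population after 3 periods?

207229

Numbering the bands 1..6 from youngest to oldest:
After projecting period 1:
Births: 68000 × 0.387 = 26316
Band 2: 23500 × 0.976 = 22936
Band 3: 68000 × 0.956 = 65008
Band 4: 73500 × 0.95 = 69825
Band 5: 54500 × 0.938 = 51121
Band 6: 37500 × 0.958 + 22000 × 0.351 = 35925 + 7722 = 43647
Giving 26316 / 22936 / 65008 / 69825 / 51121 / 43647.
After projecting period 2:
Births: 22936 × 0.387 = 8876
Band 2: 26316 × 0.976 = 25684
Band 3: 22936 × 0.956 = 21927
Band 4: 65008 × 0.95 = 61758
Band 5: 69825 × 0.938 = 65496
Band 6: 51121 × 0.958 + 43647 × 0.351 = 48974 + 15320 = 64294
Giving 8876 / 25684 / 21927 / 61758 / 65496 / 64294.
After projecting period 3:
Births: 25684 × 0.387 = 9940
Band 2: 8876 × 0.976 = 8663
Band 3: 25684 × 0.956 = 24554
Band 4: 21927 × 0.95 = 20831
Band 5: 61758 × 0.938 = 57929
Band 6: 65496 × 0.958 + 64294 × 0.351 = 62745 + 22567 = 85312
Giving 9940 / 8663 / 24554 / 20831 / 57929 / 85312.
Total after period 3: 9940 + 8663 + 24554 + 20831 + 57929 + 85312 = 207229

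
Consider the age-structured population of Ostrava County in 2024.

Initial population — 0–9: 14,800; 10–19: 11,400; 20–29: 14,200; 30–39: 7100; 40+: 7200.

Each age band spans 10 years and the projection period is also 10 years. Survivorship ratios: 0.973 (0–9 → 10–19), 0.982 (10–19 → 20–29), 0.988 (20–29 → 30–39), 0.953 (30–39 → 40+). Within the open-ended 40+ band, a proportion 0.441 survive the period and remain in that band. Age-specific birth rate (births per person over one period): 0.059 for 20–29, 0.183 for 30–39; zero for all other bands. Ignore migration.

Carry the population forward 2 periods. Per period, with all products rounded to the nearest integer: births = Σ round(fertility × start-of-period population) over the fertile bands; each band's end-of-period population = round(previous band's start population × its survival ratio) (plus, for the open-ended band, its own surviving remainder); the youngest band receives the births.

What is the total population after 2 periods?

Numbering the groups 1..5 from youngest to oldest:
After projecting period 1:
Births: 14200 * 0.059 = 838  |  7100 * 0.183 = 1299 → total 2137
Group 2: 14800 * 0.973 = 14400
Group 3: 11400 * 0.982 = 11195
Group 4: 14200 * 0.988 = 14030
Group 5: 7100 * 0.953 + 7200 * 0.441 = 6766 + 3175 = 9941
→ [2137, 14400, 11195, 14030, 9941]
After projecting period 2:
Births: 11195 * 0.059 = 661  |  14030 * 0.183 = 2567 → total 3228
Group 2: 2137 * 0.973 = 2079
Group 3: 14400 * 0.982 = 14141
Group 4: 11195 * 0.988 = 11061
Group 5: 14030 * 0.953 + 9941 * 0.441 = 13371 + 4384 = 17755
→ [3228, 2079, 14141, 11061, 17755]
Total after period 2: 3228 + 2079 + 14141 + 11061 + 17755 = 48264

48264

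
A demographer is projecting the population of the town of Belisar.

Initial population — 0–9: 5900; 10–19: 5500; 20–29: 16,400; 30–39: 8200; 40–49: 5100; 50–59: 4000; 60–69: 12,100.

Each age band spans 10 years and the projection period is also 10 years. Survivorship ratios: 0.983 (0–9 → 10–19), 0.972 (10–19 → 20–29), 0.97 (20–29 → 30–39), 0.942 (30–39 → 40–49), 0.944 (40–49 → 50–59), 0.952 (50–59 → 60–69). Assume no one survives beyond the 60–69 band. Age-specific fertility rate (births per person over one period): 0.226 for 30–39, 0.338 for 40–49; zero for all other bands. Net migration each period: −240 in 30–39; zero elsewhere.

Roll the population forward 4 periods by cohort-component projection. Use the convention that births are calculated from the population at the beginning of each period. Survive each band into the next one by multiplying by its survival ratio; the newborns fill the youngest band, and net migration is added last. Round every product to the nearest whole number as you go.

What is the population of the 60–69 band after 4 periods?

13263

— Period 1 —
Births: 8200 × 0.226 = 1853 ; 5100 × 0.338 = 1724 — total 3577
10–19: 5900 × 0.983 = 5800
20–29: 5500 × 0.972 = 5346
30–39: 16400 × 0.97 = 15908
40–49: 8200 × 0.942 = 7724
50–59: 5100 × 0.944 = 4814
60–69: 4000 × 0.952 = 3808
Net migration: 30–39 − 240 → 15668
Population now: 0–9=3577, 10–19=5800, 20–29=5346, 30–39=15668, 40–49=7724, 50–59=4814, 60–69=3808
— Period 2 —
Births: 15668 × 0.226 = 3541 ; 7724 × 0.338 = 2611 — total 6152
10–19: 3577 × 0.983 = 3516
20–29: 5800 × 0.972 = 5638
30–39: 5346 × 0.97 = 5186
40–49: 15668 × 0.942 = 14759
50–59: 7724 × 0.944 = 7291
60–69: 4814 × 0.952 = 4583
Net migration: 30–39 − 240 → 4946
Population now: 0–9=6152, 10–19=3516, 20–29=5638, 30–39=4946, 40–49=14759, 50–59=7291, 60–69=4583
— Period 3 —
Births: 4946 × 0.226 = 1118 ; 14759 × 0.338 = 4989 — total 6107
10–19: 6152 × 0.983 = 6047
20–29: 3516 × 0.972 = 3418
30–39: 5638 × 0.97 = 5469
40–49: 4946 × 0.942 = 4659
50–59: 14759 × 0.944 = 13932
60–69: 7291 × 0.952 = 6941
Net migration: 30–39 − 240 → 5229
Population now: 0–9=6107, 10–19=6047, 20–29=3418, 30–39=5229, 40–49=4659, 50–59=13932, 60–69=6941
— Period 4 —
Births: 5229 × 0.226 = 1182 ; 4659 × 0.338 = 1575 — total 2757
10–19: 6107 × 0.983 = 6003
20–29: 6047 × 0.972 = 5878
30–39: 3418 × 0.97 = 3315
40–49: 5229 × 0.942 = 4926
50–59: 4659 × 0.944 = 4398
60–69: 13932 × 0.952 = 13263
Net migration: 30–39 − 240 → 3075
Population now: 0–9=2757, 10–19=6003, 20–29=5878, 30–39=3075, 40–49=4926, 50–59=4398, 60–69=13263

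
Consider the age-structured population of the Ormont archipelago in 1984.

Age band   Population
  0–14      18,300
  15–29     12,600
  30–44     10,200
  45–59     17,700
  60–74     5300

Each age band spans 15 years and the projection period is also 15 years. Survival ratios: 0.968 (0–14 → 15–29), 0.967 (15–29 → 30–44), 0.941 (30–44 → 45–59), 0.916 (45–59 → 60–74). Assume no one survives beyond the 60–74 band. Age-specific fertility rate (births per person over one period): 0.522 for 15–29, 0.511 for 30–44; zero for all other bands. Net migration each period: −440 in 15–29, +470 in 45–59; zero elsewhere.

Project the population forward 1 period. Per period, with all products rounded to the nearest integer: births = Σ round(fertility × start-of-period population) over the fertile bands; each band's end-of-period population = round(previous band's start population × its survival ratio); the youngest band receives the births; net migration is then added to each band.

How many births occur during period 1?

After projecting period 1:
Births: 12600 * 0.522 = 6577 ; 10200 * 0.511 = 5212 — total 11789
15–29: 18300 * 0.968 = 17714
30–44: 12600 * 0.967 = 12184
45–59: 10200 * 0.941 = 9598
60–74: 17700 * 0.916 = 16213
Net migration: 15–29 − 440 → 17274; 45–59 + 470 → 10068
Giving 11789 / 17274 / 12184 / 10068 / 16213.

11789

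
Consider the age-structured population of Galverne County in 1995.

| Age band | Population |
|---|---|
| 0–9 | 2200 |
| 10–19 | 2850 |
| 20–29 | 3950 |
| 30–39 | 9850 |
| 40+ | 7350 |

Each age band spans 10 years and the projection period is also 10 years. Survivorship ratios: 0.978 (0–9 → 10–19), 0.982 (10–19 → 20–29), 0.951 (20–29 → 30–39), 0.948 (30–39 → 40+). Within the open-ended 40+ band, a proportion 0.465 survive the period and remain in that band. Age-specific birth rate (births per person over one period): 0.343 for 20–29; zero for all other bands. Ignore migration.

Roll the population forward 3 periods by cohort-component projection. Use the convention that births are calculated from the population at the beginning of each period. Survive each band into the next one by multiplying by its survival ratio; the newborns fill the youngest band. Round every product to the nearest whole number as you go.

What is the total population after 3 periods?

11912

— Period 1 —
Births: 3950 * 0.343 = 1355
10–19: 2200 * 0.978 = 2152
20–29: 2850 * 0.982 = 2799
30–39: 3950 * 0.951 = 3756
40+: 9850 * 0.948 + 7350 * 0.465 = 9338 + 3418 = 12756
Population now: 0–9=1355, 10–19=2152, 20–29=2799, 30–39=3756, 40+=12756
— Period 2 —
Births: 2799 * 0.343 = 960
10–19: 1355 * 0.978 = 1325
20–29: 2152 * 0.982 = 2113
30–39: 2799 * 0.951 = 2662
40+: 3756 * 0.948 + 12756 * 0.465 = 3561 + 5932 = 9493
Population now: 0–9=960, 10–19=1325, 20–29=2113, 30–39=2662, 40+=9493
— Period 3 —
Births: 2113 * 0.343 = 725
10–19: 960 * 0.978 = 939
20–29: 1325 * 0.982 = 1301
30–39: 2113 * 0.951 = 2009
40+: 2662 * 0.948 + 9493 * 0.465 = 2524 + 4414 = 6938
Population now: 0–9=725, 10–19=939, 20–29=1301, 30–39=2009, 40+=6938
Total after period 3: 725 + 939 + 1301 + 2009 + 6938 = 11912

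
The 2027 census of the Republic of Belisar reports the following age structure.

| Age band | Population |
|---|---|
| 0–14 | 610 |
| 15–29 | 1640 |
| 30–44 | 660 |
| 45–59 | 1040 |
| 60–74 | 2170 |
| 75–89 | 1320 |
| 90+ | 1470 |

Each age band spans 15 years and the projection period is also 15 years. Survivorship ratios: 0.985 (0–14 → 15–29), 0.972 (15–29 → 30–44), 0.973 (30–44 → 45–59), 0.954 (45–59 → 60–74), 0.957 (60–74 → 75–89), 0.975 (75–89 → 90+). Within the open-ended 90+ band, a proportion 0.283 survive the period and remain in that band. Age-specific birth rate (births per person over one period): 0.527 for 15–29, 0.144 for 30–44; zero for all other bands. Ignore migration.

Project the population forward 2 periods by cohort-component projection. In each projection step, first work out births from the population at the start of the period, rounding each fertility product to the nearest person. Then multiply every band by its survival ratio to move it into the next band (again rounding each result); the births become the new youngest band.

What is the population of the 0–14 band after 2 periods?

Numbering the groups 1..7 from youngest to oldest:
Period 1.
Births: 1640 × 0.527 = 864  |  660 × 0.144 = 95 ⇒ total 959
Group 2: 610 × 0.985 = 601
Group 3: 1640 × 0.972 = 1594
Group 4: 660 × 0.973 = 642
Group 5: 1040 × 0.954 = 992
Group 6: 2170 × 0.957 = 2077
Group 7: 1320 × 0.975 + 1470 × 0.283 = 1287 + 416 = 1703
Giving 959 / 601 / 1594 / 642 / 992 / 2077 / 1703.
Period 2.
Births: 601 × 0.527 = 317  |  1594 × 0.144 = 230 ⇒ total 547
Group 2: 959 × 0.985 = 945
Group 3: 601 × 0.972 = 584
Group 4: 1594 × 0.973 = 1551
Group 5: 642 × 0.954 = 612
Group 6: 992 × 0.957 = 949
Group 7: 2077 × 0.975 + 1703 × 0.283 = 2025 + 482 = 2507
Giving 547 / 945 / 584 / 1551 / 612 / 949 / 2507.

547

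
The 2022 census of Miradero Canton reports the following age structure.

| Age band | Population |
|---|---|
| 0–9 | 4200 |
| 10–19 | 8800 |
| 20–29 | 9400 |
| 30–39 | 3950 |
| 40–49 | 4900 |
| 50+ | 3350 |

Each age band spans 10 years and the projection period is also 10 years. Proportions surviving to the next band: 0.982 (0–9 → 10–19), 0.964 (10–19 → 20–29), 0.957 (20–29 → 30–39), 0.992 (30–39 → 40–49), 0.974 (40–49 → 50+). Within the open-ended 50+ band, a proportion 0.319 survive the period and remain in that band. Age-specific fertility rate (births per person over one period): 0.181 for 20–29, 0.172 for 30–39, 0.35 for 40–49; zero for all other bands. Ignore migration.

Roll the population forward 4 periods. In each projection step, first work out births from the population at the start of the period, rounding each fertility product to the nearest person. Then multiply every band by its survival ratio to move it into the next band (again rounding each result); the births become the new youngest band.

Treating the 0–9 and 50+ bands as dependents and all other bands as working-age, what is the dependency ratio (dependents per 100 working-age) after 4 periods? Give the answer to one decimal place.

91.2

Period 1:
Births: 9400 × 0.181 = 1701 ; 3950 × 0.172 = 679 ; 4900 × 0.35 = 1715 → 4095
10–19: 4200 × 0.982 = 4124
20–29: 8800 × 0.964 = 8483
30–39: 9400 × 0.957 = 8996
40–49: 3950 × 0.992 = 3918
50+: 4900 × 0.974 + 3350 × 0.319 = 4773 + 1069 = 5842
End of period: [4095, 4124, 8483, 8996, 3918, 5842]
Period 2:
Births: 8483 × 0.181 = 1535 ; 8996 × 0.172 = 1547 ; 3918 × 0.35 = 1371 → 4453
10–19: 4095 × 0.982 = 4021
20–29: 4124 × 0.964 = 3976
30–39: 8483 × 0.957 = 8118
40–49: 8996 × 0.992 = 8924
50+: 3918 × 0.974 + 5842 × 0.319 = 3816 + 1864 = 5680
End of period: [4453, 4021, 3976, 8118, 8924, 5680]
Period 3:
Births: 3976 × 0.181 = 720 ; 8118 × 0.172 = 1396 ; 8924 × 0.35 = 3123 → 5239
10–19: 4453 × 0.982 = 4373
20–29: 4021 × 0.964 = 3876
30–39: 3976 × 0.957 = 3805
40–49: 8118 × 0.992 = 8053
50+: 8924 × 0.974 + 5680 × 0.319 = 8692 + 1812 = 10504
End of period: [5239, 4373, 3876, 3805, 8053, 10504]
Period 4:
Births: 3876 × 0.181 = 702 ; 3805 × 0.172 = 654 ; 8053 × 0.35 = 2819 → 4175
10–19: 5239 × 0.982 = 5145
20–29: 4373 × 0.964 = 4216
30–39: 3876 × 0.957 = 3709
40–49: 3805 × 0.992 = 3775
50+: 8053 × 0.974 + 10504 × 0.319 = 7844 + 3351 = 11195
End of period: [4175, 5145, 4216, 3709, 3775, 11195]
Dependents (band 0–9 + band 50+) = 4175 + 11195 = 15370; working-age = 16845; ratio = 15370/16845 × 100 = 91.2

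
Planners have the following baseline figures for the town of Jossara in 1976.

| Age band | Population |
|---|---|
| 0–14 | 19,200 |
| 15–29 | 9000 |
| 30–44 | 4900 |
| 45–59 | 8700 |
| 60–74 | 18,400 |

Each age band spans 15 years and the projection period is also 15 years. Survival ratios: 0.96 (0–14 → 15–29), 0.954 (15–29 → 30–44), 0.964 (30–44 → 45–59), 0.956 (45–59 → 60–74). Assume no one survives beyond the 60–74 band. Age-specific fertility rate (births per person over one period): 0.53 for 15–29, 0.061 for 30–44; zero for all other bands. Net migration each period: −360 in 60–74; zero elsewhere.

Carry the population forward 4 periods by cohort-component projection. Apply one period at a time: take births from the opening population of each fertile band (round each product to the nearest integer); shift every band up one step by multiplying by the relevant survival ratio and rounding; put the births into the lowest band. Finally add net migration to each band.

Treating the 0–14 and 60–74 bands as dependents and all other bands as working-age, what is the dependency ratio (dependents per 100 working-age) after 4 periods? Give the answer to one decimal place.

122.7

Period 1:
Births: 9000 × 0.53 = 4770, 4900 × 0.061 = 299 → total 5069
15–29: 19200 × 0.96 = 18432
30–44: 9000 × 0.954 = 8586
45–59: 4900 × 0.964 = 4724
60–74: 8700 × 0.956 = 8317
Net migration: 60–74 − 360 → 7957
End of period: [5069, 18432, 8586, 4724, 7957]
Period 2:
Births: 18432 × 0.53 = 9769, 8586 × 0.061 = 524 → total 10293
15–29: 5069 × 0.96 = 4866
30–44: 18432 × 0.954 = 17584
45–59: 8586 × 0.964 = 8277
60–74: 4724 × 0.956 = 4516
Net migration: 60–74 − 360 → 4156
End of period: [10293, 4866, 17584, 8277, 4156]
Period 3:
Births: 4866 × 0.53 = 2579, 17584 × 0.061 = 1073 → total 3652
15–29: 10293 × 0.96 = 9881
30–44: 4866 × 0.954 = 4642
45–59: 17584 × 0.964 = 16951
60–74: 8277 × 0.956 = 7913
Net migration: 60–74 − 360 → 7553
End of period: [3652, 9881, 4642, 16951, 7553]
Period 4:
Births: 9881 × 0.53 = 5237, 4642 × 0.061 = 283 → total 5520
15–29: 3652 × 0.96 = 3506
30–44: 9881 × 0.954 = 9426
45–59: 4642 × 0.964 = 4475
60–74: 16951 × 0.956 = 16205
Net migration: 60–74 − 360 → 15845
End of period: [5520, 3506, 9426, 4475, 15845]
Dependents (band 0–14 + band 60–74) = 5520 + 15845 = 21365; working-age = 17407; ratio = 21365/17407 × 100 = 122.7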